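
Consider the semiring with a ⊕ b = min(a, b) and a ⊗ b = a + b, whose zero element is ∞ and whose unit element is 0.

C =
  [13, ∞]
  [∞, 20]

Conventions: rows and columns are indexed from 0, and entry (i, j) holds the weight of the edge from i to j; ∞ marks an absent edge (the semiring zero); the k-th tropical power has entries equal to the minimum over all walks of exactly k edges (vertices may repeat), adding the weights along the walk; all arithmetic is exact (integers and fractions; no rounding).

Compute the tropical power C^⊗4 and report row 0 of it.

C^⊗2:
  [26, ∞]
  [∞, 40]
C^⊗3:
  [39, ∞]
  [∞, 60]
C^⊗4:
  [52, ∞]
  [∞, 80]
Answer: row 0 of C^⊗4 = [52, ∞]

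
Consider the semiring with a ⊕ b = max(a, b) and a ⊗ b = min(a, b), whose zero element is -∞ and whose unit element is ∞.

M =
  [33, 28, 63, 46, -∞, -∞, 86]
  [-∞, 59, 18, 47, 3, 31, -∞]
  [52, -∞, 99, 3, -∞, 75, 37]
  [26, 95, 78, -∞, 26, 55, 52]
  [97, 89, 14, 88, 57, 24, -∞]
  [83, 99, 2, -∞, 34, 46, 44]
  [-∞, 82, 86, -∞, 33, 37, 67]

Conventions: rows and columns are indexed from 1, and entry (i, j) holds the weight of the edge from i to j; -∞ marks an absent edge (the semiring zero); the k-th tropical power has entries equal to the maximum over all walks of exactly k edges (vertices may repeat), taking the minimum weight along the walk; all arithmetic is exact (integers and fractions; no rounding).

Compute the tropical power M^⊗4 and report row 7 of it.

M^⊗2:
  [52, 82, 86, 33, 33, 63, 67]
  [31, 59, 47, 47, 31, 47, 47]
  [75, 75, 99, 46, 34, 75, 52]
  [55, 59, 78, 47, 34, 75, 52]
  [57, 88, 78, 57, 57, 55, 86]
  [46, 59, 63, 47, 34, 46, 83]
  [52, 67, 86, 47, 34, 75, 67]
M^⊗3:
  [63, 67, 86, 47, 34, 75, 67]
  [47, 59, 47, 47, 34, 47, 47]
  [75, 75, 99, 47, 34, 75, 75]
  [75, 75, 78, 47, 34, 75, 55]
  [57, 82, 86, 57, 57, 75, 67]
  [52, 82, 83, 47, 34, 63, 67]
  [75, 75, 86, 47, 34, 75, 67]
M^⊗4:
  [75, 75, 86, 47, 34, 75, 67]
  [47, 59, 47, 47, 34, 47, 47]
  [75, 75, 99, 47, 34, 75, 75]
  [75, 75, 78, 47, 34, 75, 75]
  [75, 75, 86, 57, 57, 75, 67]
  [63, 67, 83, 47, 34, 75, 67]
  [75, 75, 86, 47, 34, 75, 75]
Answer: row 7 of M^⊗4 = [75, 75, 86, 47, 34, 75, 75]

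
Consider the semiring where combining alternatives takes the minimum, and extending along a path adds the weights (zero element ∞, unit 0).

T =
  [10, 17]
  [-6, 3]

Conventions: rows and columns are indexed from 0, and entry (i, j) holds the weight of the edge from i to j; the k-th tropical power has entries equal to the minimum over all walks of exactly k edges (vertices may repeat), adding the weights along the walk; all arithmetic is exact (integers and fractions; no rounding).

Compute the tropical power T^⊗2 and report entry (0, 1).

T^⊗2:
  [11, 20]
  [-3, 6]
Key observation: the optimum is the walk 0->1->1, with weight 17 + 3 = 20.
Optimal value attained by: walk 0->1->1.
Answer: (T^⊗2)[0][1] = 20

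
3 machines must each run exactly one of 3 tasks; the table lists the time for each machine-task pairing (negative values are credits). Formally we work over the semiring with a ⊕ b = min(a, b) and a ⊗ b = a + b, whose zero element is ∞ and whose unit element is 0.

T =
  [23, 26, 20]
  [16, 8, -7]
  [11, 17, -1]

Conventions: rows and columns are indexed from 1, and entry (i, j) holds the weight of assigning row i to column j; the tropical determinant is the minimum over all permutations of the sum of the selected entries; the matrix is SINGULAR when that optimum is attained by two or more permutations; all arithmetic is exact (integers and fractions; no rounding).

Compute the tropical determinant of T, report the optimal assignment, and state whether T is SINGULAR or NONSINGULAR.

σ = (1, 2, 3): 23 + 8 + (-1) = 30
σ = (1, 3, 2): 23 + (-7) + 17 = 33
σ = (2, 1, 3): 26 + 16 + (-1) = 41
σ = (2, 3, 1): 26 + (-7) + 11 = 30
σ = (3, 1, 2): 20 + 16 + 17 = 53
σ = (3, 2, 1): 20 + 8 + 11 = 39
Optimal value attained by: σ = (1, 2, 3).
Answer: det⊕(T) = 30; verdict: SINGULAR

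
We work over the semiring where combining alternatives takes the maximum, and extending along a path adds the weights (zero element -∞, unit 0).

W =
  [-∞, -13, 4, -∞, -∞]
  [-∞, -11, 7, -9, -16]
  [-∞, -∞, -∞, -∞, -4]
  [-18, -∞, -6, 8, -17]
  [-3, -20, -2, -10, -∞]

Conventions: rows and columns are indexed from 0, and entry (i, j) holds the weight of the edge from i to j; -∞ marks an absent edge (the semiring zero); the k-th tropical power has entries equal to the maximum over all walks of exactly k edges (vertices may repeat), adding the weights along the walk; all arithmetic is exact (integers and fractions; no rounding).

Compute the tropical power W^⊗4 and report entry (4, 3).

W^⊗2:
  [-∞, -24, -6, -22, 0]
  [-19, -22, -4, -1, 3]
  [-7, -24, -6, -14, -∞]
  [-10, -31, 2, 16, -9]
  [-28, -16, 1, -2, -6]
W^⊗3:
  [-3, -20, -2, -10, -10]
  [0, -17, 1, 7, -8]
  [-32, -20, -3, -6, -10]
  [-2, -23, 10, 24, -1]
  [-9, -26, -8, 6, -3]
W^⊗4:
  [-13, -16, 1, -2, -6]
  [-11, -13, 4, 15, -3]
  [-13, -30, -12, 2, -7]
  [6, -15, 18, 32, 7]
  [-6, -22, 0, 14, -11]
Key observation: the optimum is the walk 4->3->3->3->3, with weight (-10) + 8 + 8 + 8 = 14.
Optimal value attained by: walk 4->3->3->3->3.
Answer: (W^⊗4)[4][3] = 14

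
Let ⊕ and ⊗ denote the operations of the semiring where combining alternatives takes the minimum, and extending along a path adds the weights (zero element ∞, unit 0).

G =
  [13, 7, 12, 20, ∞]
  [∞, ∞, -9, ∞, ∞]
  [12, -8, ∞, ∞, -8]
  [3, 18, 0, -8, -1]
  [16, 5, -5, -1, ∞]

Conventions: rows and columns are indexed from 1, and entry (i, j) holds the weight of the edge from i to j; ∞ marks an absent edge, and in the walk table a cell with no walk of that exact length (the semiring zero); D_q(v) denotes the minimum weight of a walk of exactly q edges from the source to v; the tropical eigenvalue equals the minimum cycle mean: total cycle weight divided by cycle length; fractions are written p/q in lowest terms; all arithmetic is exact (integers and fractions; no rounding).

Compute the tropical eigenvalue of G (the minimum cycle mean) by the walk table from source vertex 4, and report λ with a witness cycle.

q=0: [∞, ∞, ∞, 0, ∞]
q=1: [3, 18, 0, -8, -1]
q=2: [-5, -8, -8, -16, -9]
q=3: [-13, -16, -17, -24, -17]
q=4: [-21, -25, -25, -32, -25]
q=5: [-29, -33, -34, -40, -33]
Optimal cycle mean attained by: cycle 2->3->2, total (-9) + (-8), length 2.
Answer: λ = -17/2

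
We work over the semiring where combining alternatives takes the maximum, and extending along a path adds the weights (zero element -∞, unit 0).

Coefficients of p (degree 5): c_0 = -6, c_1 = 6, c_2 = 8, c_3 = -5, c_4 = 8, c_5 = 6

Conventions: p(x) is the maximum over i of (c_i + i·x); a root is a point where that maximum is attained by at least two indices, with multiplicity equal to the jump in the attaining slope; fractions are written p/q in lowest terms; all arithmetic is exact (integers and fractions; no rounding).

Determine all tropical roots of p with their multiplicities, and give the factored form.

hull edge (i=0, c=-6) to (i=1, c=6): slope 12, span 1
hull edge (i=1, c=6) to (i=2, c=8): slope 2, span 1
hull edge (i=2, c=8) to (i=4, c=8): slope 0, span 2
hull edge (i=4, c=8) to (i=5, c=6): slope -2, span 1
Factored form: p(x) = 6 ⊗ (x ⊕ (-12)) ⊗ (x ⊕ (-2)) ⊗ (x ⊕ 0) ⊗ (x ⊕ 0) ⊗ (x ⊕ 2)
Answer: roots = -12 (mult 1), -2 (mult 1), 0 (mult 2), 2 (mult 1)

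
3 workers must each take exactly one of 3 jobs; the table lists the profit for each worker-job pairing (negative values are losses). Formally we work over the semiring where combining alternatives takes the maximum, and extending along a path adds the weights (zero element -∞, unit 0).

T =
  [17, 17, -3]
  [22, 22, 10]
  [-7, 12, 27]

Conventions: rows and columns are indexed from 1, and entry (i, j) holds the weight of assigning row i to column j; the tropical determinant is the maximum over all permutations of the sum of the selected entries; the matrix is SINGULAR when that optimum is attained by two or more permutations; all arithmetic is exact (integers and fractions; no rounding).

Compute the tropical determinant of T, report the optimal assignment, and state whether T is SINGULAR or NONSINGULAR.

σ = (1, 2, 3): 17 + 22 + 27 = 66
σ = (1, 3, 2): 17 + 10 + 12 = 39
σ = (2, 1, 3): 17 + 22 + 27 = 66
σ = (2, 3, 1): 17 + 10 + (-7) = 20
σ = (3, 1, 2): (-3) + 22 + 12 = 31
σ = (3, 2, 1): (-3) + 22 + (-7) = 12
Optimal value attained by: σ = (1, 2, 3).
Answer: det⊕(T) = 66; verdict: SINGULAR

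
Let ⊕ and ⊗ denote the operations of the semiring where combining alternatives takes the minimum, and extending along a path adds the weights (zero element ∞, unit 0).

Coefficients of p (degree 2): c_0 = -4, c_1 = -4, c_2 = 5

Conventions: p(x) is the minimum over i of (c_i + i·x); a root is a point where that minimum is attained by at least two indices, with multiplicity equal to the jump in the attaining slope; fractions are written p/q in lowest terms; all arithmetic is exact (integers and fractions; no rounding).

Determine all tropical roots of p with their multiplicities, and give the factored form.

hull edge (i=0, c=-4) to (i=1, c=-4): slope 0, span 1
hull edge (i=1, c=-4) to (i=2, c=5): slope 9, span 1
Factored form: p(x) = 5 ⊗ (x ⊕ (-9)) ⊗ (x ⊕ 0)
Answer: roots = -9 (mult 1), 0 (mult 1)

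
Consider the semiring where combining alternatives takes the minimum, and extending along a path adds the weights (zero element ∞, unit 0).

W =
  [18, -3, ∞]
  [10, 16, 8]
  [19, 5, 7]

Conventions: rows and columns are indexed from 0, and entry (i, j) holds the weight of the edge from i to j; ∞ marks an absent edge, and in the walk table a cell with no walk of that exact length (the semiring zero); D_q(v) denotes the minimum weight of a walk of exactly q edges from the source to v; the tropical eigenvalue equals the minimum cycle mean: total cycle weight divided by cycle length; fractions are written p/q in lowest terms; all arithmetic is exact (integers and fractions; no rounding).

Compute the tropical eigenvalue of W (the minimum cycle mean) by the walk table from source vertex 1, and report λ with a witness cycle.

q=0: [∞, 0, ∞]
q=1: [10, 16, 8]
q=2: [26, 7, 15]
q=3: [17, 20, 15]
Optimal cycle mean attained by: cycle 0->1->0, total (-3) + 10, length 2.
Answer: λ = 7/2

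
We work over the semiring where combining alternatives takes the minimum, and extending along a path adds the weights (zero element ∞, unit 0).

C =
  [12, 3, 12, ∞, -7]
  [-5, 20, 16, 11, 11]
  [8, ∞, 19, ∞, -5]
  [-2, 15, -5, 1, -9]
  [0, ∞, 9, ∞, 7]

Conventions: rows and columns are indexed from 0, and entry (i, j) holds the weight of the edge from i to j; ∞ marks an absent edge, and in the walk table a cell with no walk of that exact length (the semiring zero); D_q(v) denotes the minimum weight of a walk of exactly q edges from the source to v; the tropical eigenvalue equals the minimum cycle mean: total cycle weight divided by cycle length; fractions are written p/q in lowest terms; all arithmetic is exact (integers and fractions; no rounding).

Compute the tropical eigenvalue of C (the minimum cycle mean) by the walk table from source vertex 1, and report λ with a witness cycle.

q=0: [∞, 0, ∞, ∞, ∞]
q=1: [-5, 20, 16, 11, 11]
q=2: [7, -2, 6, 12, -12]
q=3: [-12, 10, -3, 9, -5]
q=4: [-5, -9, 0, 10, -19]
q=5: [-19, -2, -10, 2, -12]
Optimal cycle mean attained by: cycle 0->4->0, total (-7) + 0, length 2.
Answer: λ = -7/2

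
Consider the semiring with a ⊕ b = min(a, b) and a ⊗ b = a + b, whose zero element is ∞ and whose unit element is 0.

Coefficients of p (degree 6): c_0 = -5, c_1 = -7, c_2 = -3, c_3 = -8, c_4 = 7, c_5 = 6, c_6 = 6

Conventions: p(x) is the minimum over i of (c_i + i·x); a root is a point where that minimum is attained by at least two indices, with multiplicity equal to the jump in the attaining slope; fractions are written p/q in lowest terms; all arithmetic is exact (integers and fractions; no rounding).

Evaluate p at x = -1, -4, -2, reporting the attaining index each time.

p(-1) = min(-5+0·(-1)=-5, -7+1·(-1)=-8, -3+2·(-1)=-5, -8+3·(-1)=-11, 7+4·(-1)=3, 6+5·(-1)=1, 6+6·(-1)=0) = -11 (attained by i=3)
p(-4) = min(-5+0·(-4)=-5, -7+1·(-4)=-11, -3+2·(-4)=-11, -8+3·(-4)=-20, 7+4·(-4)=-9, 6+5·(-4)=-14, 6+6·(-4)=-18) = -20 (attained by i=3)
p(-2) = min(-5+0·(-2)=-5, -7+1·(-2)=-9, -3+2·(-2)=-7, -8+3·(-2)=-14, 7+4·(-2)=-1, 6+5·(-2)=-4, 6+6·(-2)=-6) = -14 (attained by i=3)
Answer: p(-1) = -11; p(-4) = -20; p(-2) = -14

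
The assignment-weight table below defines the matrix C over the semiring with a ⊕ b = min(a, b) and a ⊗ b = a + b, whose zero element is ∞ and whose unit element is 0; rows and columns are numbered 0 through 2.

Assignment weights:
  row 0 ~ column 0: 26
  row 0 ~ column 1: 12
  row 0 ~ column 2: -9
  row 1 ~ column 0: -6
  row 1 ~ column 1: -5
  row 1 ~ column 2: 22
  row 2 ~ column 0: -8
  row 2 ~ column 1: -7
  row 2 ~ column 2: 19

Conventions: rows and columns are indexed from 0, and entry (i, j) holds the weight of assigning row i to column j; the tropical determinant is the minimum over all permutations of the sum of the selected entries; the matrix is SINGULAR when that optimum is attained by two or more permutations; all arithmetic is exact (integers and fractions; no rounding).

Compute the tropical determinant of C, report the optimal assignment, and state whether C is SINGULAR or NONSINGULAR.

σ = (0, 1, 2): 26 + (-5) + 19 = 40
σ = (0, 2, 1): 26 + 22 + (-7) = 41
σ = (1, 0, 2): 12 + (-6) + 19 = 25
σ = (1, 2, 0): 12 + 22 + (-8) = 26
σ = (2, 0, 1): (-9) + (-6) + (-7) = -22
σ = (2, 1, 0): (-9) + (-5) + (-8) = -22
Optimal value attained by: σ = (2, 0, 1).
Answer: det⊕(C) = -22; verdict: SINGULAR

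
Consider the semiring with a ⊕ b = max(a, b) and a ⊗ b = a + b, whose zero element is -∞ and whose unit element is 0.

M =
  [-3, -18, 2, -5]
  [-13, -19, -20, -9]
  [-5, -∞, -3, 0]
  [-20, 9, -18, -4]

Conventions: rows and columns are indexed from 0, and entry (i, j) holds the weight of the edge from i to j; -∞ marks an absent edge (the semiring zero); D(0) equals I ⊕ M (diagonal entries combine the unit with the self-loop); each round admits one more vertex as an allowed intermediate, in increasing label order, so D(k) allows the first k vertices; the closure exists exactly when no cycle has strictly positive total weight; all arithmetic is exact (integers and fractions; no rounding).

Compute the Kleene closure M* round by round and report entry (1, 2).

D(0):
  [0, -18, 2, -5]
  [-13, 0, -20, -9]
  [-5, -∞, 0, 0]
  [-20, 9, -18, 0]
D(1):
  [0, -18, 2, -5]
  [-13, 0, -11, -9]
  [-5, -23, 0, 0]
  [-20, 9, -18, 0]
D(2):
  [0, -18, 2, -5]
  [-13, 0, -11, -9]
  [-5, -23, 0, 0]
  [-4, 9, -2, 0]
D(3):
  [0, -18, 2, 2]
  [-13, 0, -11, -9]
  [-5, -23, 0, 0]
  [-4, 9, -2, 0]
D(4):
  [0, 11, 2, 2]
  [-13, 0, -11, -9]
  [-4, 9, 0, 0]
  [-4, 9, -2, 0]
Answer: M*[1][2] = -11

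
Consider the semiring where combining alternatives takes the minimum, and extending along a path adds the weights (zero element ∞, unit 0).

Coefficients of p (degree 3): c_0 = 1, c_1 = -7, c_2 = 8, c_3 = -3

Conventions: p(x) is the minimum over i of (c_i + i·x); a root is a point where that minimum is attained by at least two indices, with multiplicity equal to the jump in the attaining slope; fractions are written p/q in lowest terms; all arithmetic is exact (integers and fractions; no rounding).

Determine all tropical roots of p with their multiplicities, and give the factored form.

hull edge (i=0, c=1) to (i=1, c=-7): slope -8, span 1
hull edge (i=1, c=-7) to (i=3, c=-3): slope 2, span 2
Factored form: p(x) = -3 ⊗ (x ⊕ (-2)) ⊗ (x ⊕ (-2)) ⊗ (x ⊕ 8)
Answer: roots = -2 (mult 2), 8 (mult 1)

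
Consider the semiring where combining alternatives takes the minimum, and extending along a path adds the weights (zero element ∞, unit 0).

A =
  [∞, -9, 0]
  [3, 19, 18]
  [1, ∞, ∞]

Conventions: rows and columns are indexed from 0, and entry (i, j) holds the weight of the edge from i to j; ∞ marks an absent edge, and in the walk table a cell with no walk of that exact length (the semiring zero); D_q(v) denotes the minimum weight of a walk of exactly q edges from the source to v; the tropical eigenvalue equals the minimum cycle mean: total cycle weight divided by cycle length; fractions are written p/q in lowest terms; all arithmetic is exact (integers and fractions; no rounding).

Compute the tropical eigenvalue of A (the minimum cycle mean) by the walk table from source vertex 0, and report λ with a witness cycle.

q=0: [0, ∞, ∞]
q=1: [∞, -9, 0]
q=2: [-6, 10, 9]
q=3: [10, -15, -6]
Optimal cycle mean attained by: cycle 0->1->0, total (-9) + 3, length 2.
Answer: λ = -3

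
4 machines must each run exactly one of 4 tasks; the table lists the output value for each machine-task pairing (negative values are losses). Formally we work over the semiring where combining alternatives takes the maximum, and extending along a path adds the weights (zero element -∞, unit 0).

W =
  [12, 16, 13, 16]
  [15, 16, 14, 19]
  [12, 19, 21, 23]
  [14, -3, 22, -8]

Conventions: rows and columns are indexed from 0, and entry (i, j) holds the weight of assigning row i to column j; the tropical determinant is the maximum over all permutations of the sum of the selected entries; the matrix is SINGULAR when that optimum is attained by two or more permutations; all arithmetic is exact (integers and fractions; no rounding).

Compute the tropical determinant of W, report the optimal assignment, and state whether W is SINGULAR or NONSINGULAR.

σ = (0, 1, 2, 3): 12 + 16 + 21 + (-8) = 41
σ = (0, 1, 3, 2): 12 + 16 + 23 + 22 = 73
σ = (0, 2, 1, 3): 12 + 14 + 19 + (-8) = 37
σ = (0, 2, 3, 1): 12 + 14 + 23 + (-3) = 46
σ = (0, 3, 1, 2): 12 + 19 + 19 + 22 = 72
σ = (0, 3, 2, 1): 12 + 19 + 21 + (-3) = 49
σ = (1, 0, 2, 3): 16 + 15 + 21 + (-8) = 44
σ = (1, 0, 3, 2): 16 + 15 + 23 + 22 = 76
σ = (1, 2, 0, 3): 16 + 14 + 12 + (-8) = 34
σ = (1, 2, 3, 0): 16 + 14 + 23 + 14 = 67
σ = (1, 3, 0, 2): 16 + 19 + 12 + 22 = 69
σ = (1, 3, 2, 0): 16 + 19 + 21 + 14 = 70
σ = (2, 0, 1, 3): 13 + 15 + 19 + (-8) = 39
σ = (2, 0, 3, 1): 13 + 15 + 23 + (-3) = 48
σ = (2, 1, 0, 3): 13 + 16 + 12 + (-8) = 33
σ = (2, 1, 3, 0): 13 + 16 + 23 + 14 = 66
σ = (2, 3, 0, 1): 13 + 19 + 12 + (-3) = 41
σ = (2, 3, 1, 0): 13 + 19 + 19 + 14 = 65
σ = (3, 0, 1, 2): 16 + 15 + 19 + 22 = 72
σ = (3, 0, 2, 1): 16 + 15 + 21 + (-3) = 49
σ = (3, 1, 0, 2): 16 + 16 + 12 + 22 = 66
σ = (3, 1, 2, 0): 16 + 16 + 21 + 14 = 67
σ = (3, 2, 0, 1): 16 + 14 + 12 + (-3) = 39
σ = (3, 2, 1, 0): 16 + 14 + 19 + 14 = 63
Optimal value attained by: σ = (1, 0, 3, 2).
Answer: det⊕(W) = 76; verdict: NONSINGULAR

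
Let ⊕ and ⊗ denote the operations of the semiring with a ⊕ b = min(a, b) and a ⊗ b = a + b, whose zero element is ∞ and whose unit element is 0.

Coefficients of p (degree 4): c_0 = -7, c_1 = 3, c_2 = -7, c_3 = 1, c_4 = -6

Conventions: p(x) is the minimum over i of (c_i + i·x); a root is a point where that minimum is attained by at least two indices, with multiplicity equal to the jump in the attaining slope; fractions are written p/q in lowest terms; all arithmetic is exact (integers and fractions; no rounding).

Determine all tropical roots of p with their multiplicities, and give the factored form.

hull edge (i=0, c=-7) to (i=2, c=-7): slope 0, span 2
hull edge (i=2, c=-7) to (i=4, c=-6): slope 1/2, span 2
Factored form: p(x) = -6 ⊗ (x ⊕ (-1/2)) ⊗ (x ⊕ (-1/2)) ⊗ (x ⊕ 0) ⊗ (x ⊕ 0)
Answer: roots = -1/2 (mult 2), 0 (mult 2)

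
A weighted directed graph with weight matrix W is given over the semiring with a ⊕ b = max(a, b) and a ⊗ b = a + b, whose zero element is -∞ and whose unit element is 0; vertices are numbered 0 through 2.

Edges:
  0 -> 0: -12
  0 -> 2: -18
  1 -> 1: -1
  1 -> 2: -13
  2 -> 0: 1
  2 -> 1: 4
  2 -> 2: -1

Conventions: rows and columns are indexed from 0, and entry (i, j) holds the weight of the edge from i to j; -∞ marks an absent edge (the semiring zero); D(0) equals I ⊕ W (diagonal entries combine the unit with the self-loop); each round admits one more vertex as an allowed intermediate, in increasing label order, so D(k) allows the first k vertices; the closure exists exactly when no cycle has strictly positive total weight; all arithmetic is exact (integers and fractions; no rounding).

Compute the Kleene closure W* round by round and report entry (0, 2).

D(0):
  [0, -∞, -18]
  [-∞, 0, -13]
  [1, 4, 0]
D(1):
  [0, -∞, -18]
  [-∞, 0, -13]
  [1, 4, 0]
D(2):
  [0, -∞, -18]
  [-∞, 0, -13]
  [1, 4, 0]
D(3):
  [0, -14, -18]
  [-12, 0, -13]
  [1, 4, 0]
Answer: W*[0][2] = -18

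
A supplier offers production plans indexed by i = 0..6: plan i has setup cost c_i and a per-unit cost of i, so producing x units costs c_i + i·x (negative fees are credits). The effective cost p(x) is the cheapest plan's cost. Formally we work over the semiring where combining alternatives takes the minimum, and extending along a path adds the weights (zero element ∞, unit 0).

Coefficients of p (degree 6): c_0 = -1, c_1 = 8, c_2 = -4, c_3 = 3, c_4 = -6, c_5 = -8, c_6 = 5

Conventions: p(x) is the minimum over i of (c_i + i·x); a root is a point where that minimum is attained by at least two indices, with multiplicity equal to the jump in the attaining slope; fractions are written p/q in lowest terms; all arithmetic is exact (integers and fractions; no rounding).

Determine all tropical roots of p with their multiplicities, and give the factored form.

hull edge (i=0, c=-1) to (i=2, c=-4): slope -3/2, span 2
hull edge (i=2, c=-4) to (i=5, c=-8): slope -4/3, span 3
hull edge (i=5, c=-8) to (i=6, c=5): slope 13, span 1
Factored form: p(x) = 5 ⊗ (x ⊕ (-13)) ⊗ (x ⊕ 4/3) ⊗ (x ⊕ 4/3) ⊗ (x ⊕ 4/3) ⊗ (x ⊕ 3/2) ⊗ (x ⊕ 3/2)
Answer: roots = -13 (mult 1), 4/3 (mult 3), 3/2 (mult 2)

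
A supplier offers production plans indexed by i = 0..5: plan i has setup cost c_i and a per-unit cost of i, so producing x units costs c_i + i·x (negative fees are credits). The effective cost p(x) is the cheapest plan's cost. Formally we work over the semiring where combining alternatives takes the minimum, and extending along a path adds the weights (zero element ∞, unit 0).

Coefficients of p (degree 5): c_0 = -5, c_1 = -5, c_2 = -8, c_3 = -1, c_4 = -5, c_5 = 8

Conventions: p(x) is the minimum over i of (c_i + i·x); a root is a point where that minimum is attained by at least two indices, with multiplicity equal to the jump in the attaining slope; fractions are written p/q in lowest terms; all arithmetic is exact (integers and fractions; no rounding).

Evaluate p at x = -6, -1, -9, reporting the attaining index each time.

p(-6) = min(-5+0·(-6)=-5, -5+1·(-6)=-11, -8+2·(-6)=-20, -1+3·(-6)=-19, -5+4·(-6)=-29, 8+5·(-6)=-22) = -29 (attained by i=4)
p(-1) = min(-5+0·(-1)=-5, -5+1·(-1)=-6, -8+2·(-1)=-10, -1+3·(-1)=-4, -5+4·(-1)=-9, 8+5·(-1)=3) = -10 (attained by i=2)
p(-9) = min(-5+0·(-9)=-5, -5+1·(-9)=-14, -8+2·(-9)=-26, -1+3·(-9)=-28, -5+4·(-9)=-41, 8+5·(-9)=-37) = -41 (attained by i=4)
Answer: p(-6) = -29; p(-1) = -10; p(-9) = -41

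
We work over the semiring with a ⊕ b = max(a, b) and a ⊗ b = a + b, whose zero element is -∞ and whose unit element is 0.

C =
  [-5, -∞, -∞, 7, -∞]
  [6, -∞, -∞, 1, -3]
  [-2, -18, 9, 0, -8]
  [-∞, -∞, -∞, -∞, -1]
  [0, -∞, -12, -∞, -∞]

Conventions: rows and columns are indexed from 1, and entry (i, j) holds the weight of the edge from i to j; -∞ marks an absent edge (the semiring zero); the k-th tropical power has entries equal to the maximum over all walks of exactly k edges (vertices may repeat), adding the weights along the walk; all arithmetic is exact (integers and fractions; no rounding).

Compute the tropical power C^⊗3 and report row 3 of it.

C^⊗2:
  [-10, -∞, -∞, 2, 6]
  [1, -∞, -15, 13, 0]
  [7, -9, 18, 9, 1]
  [-1, -∞, -13, -∞, -∞]
  [-5, -30, -3, 7, -20]
C^⊗3:
  [6, -∞, -6, -3, 1]
  [0, -33, -6, 8, 12]
  [16, 0, 27, 18, 10]
  [-6, -31, -4, 6, -21]
  [-5, -21, 6, 2, 6]
Answer: row 3 of C^⊗3 = [16, 0, 27, 18, 10]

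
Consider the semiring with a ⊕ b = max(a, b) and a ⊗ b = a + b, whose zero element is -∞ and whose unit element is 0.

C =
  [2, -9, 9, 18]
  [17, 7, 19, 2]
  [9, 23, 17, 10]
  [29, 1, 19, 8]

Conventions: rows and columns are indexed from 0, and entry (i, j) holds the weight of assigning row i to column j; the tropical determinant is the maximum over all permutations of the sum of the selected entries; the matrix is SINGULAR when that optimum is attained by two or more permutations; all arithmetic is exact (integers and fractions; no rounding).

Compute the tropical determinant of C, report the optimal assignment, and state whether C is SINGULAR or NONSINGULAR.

σ = (0, 1, 2, 3): 2 + 7 + 17 + 8 = 34
σ = (0, 1, 3, 2): 2 + 7 + 10 + 19 = 38
σ = (0, 2, 1, 3): 2 + 19 + 23 + 8 = 52
σ = (0, 2, 3, 1): 2 + 19 + 10 + 1 = 32
σ = (0, 3, 1, 2): 2 + 2 + 23 + 19 = 46
σ = (0, 3, 2, 1): 2 + 2 + 17 + 1 = 22
σ = (1, 0, 2, 3): (-9) + 17 + 17 + 8 = 33
σ = (1, 0, 3, 2): (-9) + 17 + 10 + 19 = 37
σ = (1, 2, 0, 3): (-9) + 19 + 9 + 8 = 27
σ = (1, 2, 3, 0): (-9) + 19 + 10 + 29 = 49
σ = (1, 3, 0, 2): (-9) + 2 + 9 + 19 = 21
σ = (1, 3, 2, 0): (-9) + 2 + 17 + 29 = 39
σ = (2, 0, 1, 3): 9 + 17 + 23 + 8 = 57
σ = (2, 0, 3, 1): 9 + 17 + 10 + 1 = 37
σ = (2, 1, 0, 3): 9 + 7 + 9 + 8 = 33
σ = (2, 1, 3, 0): 9 + 7 + 10 + 29 = 55
σ = (2, 3, 0, 1): 9 + 2 + 9 + 1 = 21
σ = (2, 3, 1, 0): 9 + 2 + 23 + 29 = 63
σ = (3, 0, 1, 2): 18 + 17 + 23 + 19 = 77
σ = (3, 0, 2, 1): 18 + 17 + 17 + 1 = 53
σ = (3, 1, 0, 2): 18 + 7 + 9 + 19 = 53
σ = (3, 1, 2, 0): 18 + 7 + 17 + 29 = 71
σ = (3, 2, 0, 1): 18 + 19 + 9 + 1 = 47
σ = (3, 2, 1, 0): 18 + 19 + 23 + 29 = 89
Optimal value attained by: σ = (3, 2, 1, 0).
Answer: det⊕(C) = 89; verdict: NONSINGULAR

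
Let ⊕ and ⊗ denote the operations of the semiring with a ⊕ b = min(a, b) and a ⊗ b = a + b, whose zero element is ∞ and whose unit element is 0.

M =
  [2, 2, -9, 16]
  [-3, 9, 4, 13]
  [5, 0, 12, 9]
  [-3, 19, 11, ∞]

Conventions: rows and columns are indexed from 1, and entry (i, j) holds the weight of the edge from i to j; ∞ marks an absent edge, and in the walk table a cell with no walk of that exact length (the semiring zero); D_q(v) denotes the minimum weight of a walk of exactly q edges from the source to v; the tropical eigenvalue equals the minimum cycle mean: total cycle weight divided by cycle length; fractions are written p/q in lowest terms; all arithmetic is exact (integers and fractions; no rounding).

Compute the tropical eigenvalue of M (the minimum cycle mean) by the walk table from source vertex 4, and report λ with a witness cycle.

q=0: [∞, ∞, ∞, 0]
q=1: [-3, 19, 11, ∞]
q=2: [-1, -1, -12, 13]
q=3: [-7, -12, -10, -3]
q=4: [-15, -10, -16, -1]
Optimal cycle mean attained by: cycle 1->3->2->1, total (-9) + 0 + (-3), length 3.
Answer: λ = -4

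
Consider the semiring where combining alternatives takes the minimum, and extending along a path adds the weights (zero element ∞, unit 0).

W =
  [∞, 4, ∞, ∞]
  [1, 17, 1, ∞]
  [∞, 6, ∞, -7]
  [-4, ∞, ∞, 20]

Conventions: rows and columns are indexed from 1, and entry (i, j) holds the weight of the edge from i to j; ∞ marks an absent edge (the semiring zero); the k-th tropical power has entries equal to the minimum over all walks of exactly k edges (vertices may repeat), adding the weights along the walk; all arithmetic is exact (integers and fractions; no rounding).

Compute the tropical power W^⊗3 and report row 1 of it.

W^⊗2:
  [5, 21, 5, ∞]
  [18, 5, 18, -6]
  [-11, 23, 7, 13]
  [16, 0, ∞, 40]
W^⊗3:
  [22, 9, 22, -2]
  [-10, 22, 6, 11]
  [9, -7, 24, 0]
  [1, 17, 1, 60]
Answer: row 1 of W^⊗3 = [22, 9, 22, -2]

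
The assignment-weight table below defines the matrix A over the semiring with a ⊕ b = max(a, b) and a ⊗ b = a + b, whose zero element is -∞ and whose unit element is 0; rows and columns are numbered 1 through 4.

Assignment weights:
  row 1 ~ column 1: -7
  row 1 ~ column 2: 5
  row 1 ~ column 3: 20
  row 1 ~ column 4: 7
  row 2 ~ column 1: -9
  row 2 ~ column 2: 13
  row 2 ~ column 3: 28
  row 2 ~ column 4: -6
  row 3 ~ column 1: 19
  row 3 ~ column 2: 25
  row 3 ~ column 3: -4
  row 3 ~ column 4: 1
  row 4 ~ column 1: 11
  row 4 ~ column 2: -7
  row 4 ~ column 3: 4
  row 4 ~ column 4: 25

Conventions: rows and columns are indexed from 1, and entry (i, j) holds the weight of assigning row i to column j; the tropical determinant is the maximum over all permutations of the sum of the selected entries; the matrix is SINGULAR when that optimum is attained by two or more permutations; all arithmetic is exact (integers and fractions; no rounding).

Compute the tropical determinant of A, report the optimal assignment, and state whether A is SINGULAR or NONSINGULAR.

σ = (1, 2, 3, 4): (-7) + 13 + (-4) + 25 = 27
σ = (1, 2, 4, 3): (-7) + 13 + 1 + 4 = 11
σ = (1, 3, 2, 4): (-7) + 28 + 25 + 25 = 71
σ = (1, 3, 4, 2): (-7) + 28 + 1 + (-7) = 15
σ = (1, 4, 2, 3): (-7) + (-6) + 25 + 4 = 16
σ = (1, 4, 3, 2): (-7) + (-6) + (-4) + (-7) = -24
σ = (2, 1, 3, 4): 5 + (-9) + (-4) + 25 = 17
σ = (2, 1, 4, 3): 5 + (-9) + 1 + 4 = 1
σ = (2, 3, 1, 4): 5 + 28 + 19 + 25 = 77
σ = (2, 3, 4, 1): 5 + 28 + 1 + 11 = 45
σ = (2, 4, 1, 3): 5 + (-6) + 19 + 4 = 22
σ = (2, 4, 3, 1): 5 + (-6) + (-4) + 11 = 6
σ = (3, 1, 2, 4): 20 + (-9) + 25 + 25 = 61
σ = (3, 1, 4, 2): 20 + (-9) + 1 + (-7) = 5
σ = (3, 2, 1, 4): 20 + 13 + 19 + 25 = 77
σ = (3, 2, 4, 1): 20 + 13 + 1 + 11 = 45
σ = (3, 4, 1, 2): 20 + (-6) + 19 + (-7) = 26
σ = (3, 4, 2, 1): 20 + (-6) + 25 + 11 = 50
σ = (4, 1, 2, 3): 7 + (-9) + 25 + 4 = 27
σ = (4, 1, 3, 2): 7 + (-9) + (-4) + (-7) = -13
σ = (4, 2, 1, 3): 7 + 13 + 19 + 4 = 43
σ = (4, 2, 3, 1): 7 + 13 + (-4) + 11 = 27
σ = (4, 3, 1, 2): 7 + 28 + 19 + (-7) = 47
σ = (4, 3, 2, 1): 7 + 28 + 25 + 11 = 71
Optimal value attained by: σ = (2, 3, 1, 4).
Answer: det⊕(A) = 77; verdict: SINGULAR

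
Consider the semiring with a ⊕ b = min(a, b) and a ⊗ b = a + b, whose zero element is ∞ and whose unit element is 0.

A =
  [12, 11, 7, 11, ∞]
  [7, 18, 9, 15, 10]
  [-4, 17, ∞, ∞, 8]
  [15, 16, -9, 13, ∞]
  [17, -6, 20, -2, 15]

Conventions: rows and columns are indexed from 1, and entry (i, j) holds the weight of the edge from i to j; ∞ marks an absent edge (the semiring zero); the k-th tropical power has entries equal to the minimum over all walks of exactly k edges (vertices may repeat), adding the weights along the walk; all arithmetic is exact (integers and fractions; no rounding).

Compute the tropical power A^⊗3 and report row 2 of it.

A^⊗2:
  [3, 23, 2, 23, 15]
  [5, 4, 6, 8, 17]
  [8, 2, 3, 6, 23]
  [-13, 8, 4, 26, -1]
  [1, 9, -11, 9, 4]
A^⊗3:
  [-2, 9, 10, 13, 10]
  [2, 11, -1, 15, 14]
  [-1, 17, -3, 17, 11]
  [-1, -7, -6, -3, 12]
  [-15, -2, 0, 2, -3]
Answer: row 2 of A^⊗3 = [2, 11, -1, 15, 14]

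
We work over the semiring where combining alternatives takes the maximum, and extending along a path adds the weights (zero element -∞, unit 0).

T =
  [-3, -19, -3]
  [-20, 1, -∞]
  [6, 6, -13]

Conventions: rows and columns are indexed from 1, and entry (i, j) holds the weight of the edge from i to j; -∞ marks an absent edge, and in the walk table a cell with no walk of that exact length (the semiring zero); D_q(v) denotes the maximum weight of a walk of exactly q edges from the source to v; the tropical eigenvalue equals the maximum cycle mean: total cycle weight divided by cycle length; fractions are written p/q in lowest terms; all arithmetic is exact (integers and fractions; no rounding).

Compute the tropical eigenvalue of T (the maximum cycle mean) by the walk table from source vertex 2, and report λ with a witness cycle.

q=0: [-∞, 0, -∞]
q=1: [-20, 1, -∞]
q=2: [-19, 2, -23]
q=3: [-17, 3, -22]
Optimal cycle mean attained by: cycle 1->3->1, total (-3) + 6, length 2.
Answer: λ = 3/2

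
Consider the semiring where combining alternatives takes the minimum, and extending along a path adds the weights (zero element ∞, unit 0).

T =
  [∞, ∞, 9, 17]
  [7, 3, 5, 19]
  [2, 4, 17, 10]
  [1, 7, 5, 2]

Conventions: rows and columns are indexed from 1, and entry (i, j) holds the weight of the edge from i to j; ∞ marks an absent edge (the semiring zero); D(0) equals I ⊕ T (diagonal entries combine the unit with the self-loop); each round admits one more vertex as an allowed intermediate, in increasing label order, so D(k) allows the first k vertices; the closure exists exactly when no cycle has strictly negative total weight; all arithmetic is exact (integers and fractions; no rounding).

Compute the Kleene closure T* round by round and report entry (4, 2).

D(0):
  [0, ∞, 9, 17]
  [7, 0, 5, 19]
  [2, 4, 0, 10]
  [1, 7, 5, 0]
D(1):
  [0, ∞, 9, 17]
  [7, 0, 5, 19]
  [2, 4, 0, 10]
  [1, 7, 5, 0]
D(2):
  [0, ∞, 9, 17]
  [7, 0, 5, 19]
  [2, 4, 0, 10]
  [1, 7, 5, 0]
D(3):
  [0, 13, 9, 17]
  [7, 0, 5, 15]
  [2, 4, 0, 10]
  [1, 7, 5, 0]
D(4):
  [0, 13, 9, 17]
  [7, 0, 5, 15]
  [2, 4, 0, 10]
  [1, 7, 5, 0]
Answer: T*[4][2] = 7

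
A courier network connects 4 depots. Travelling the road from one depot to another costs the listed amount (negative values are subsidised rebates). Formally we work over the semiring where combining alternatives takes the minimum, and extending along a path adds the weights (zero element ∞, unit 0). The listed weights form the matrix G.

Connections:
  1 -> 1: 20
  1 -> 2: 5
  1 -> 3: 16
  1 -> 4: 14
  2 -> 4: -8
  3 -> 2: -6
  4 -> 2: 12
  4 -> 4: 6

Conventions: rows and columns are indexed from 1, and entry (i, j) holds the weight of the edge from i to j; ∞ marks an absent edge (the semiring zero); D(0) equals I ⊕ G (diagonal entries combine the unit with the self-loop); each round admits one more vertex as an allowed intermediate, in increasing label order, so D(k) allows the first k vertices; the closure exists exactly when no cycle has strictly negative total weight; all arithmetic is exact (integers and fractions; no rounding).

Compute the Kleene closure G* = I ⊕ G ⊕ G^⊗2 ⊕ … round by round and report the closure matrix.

D(0):
  [0, 5, 16, 14]
  [∞, 0, ∞, -8]
  [∞, -6, 0, ∞]
  [∞, 12, ∞, 0]
D(1):
  [0, 5, 16, 14]
  [∞, 0, ∞, -8]
  [∞, -6, 0, ∞]
  [∞, 12, ∞, 0]
D(2):
  [0, 5, 16, -3]
  [∞, 0, ∞, -8]
  [∞, -6, 0, -14]
  [∞, 12, ∞, 0]
D(3):
  [0, 5, 16, -3]
  [∞, 0, ∞, -8]
  [∞, -6, 0, -14]
  [∞, 12, ∞, 0]
D(4):
  [0, 5, 16, -3]
  [∞, 0, ∞, -8]
  [∞, -6, 0, -14]
  [∞, 12, ∞, 0]
Answer: G* = [[0, 5, 16, -3], [∞, 0, ∞, -8], [∞, -6, 0, -14], [∞, 12, ∞, 0]]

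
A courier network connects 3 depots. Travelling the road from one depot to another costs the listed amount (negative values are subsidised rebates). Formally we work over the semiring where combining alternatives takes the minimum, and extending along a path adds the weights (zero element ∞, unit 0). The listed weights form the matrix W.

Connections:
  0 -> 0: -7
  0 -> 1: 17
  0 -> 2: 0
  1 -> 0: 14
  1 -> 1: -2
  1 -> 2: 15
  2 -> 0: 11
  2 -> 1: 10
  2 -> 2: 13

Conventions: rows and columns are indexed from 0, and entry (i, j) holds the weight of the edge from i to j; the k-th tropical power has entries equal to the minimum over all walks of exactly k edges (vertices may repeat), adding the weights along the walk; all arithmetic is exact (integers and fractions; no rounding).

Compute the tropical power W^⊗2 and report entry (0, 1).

W^⊗2:
  [-14, 10, -7]
  [7, -4, 13]
  [4, 8, 11]
Key observation: the optimum is the walk 0->0->1, with weight (-7) + 17 = 10.
Optimal value attained by: walk 0->0->1.
Answer: (W^⊗2)[0][1] = 10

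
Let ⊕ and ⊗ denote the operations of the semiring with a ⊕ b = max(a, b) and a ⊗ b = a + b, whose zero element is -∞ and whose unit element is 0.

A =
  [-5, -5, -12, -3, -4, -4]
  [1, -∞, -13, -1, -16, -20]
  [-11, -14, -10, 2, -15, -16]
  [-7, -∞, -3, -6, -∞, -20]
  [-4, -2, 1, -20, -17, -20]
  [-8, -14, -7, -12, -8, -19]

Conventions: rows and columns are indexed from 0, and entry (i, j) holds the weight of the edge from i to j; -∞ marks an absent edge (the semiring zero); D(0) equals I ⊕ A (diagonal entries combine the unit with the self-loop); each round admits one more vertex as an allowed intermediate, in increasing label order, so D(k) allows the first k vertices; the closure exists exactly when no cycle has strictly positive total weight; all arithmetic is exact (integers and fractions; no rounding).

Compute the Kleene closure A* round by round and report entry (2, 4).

D(0):
  [0, -5, -12, -3, -4, -4]
  [1, 0, -13, -1, -16, -20]
  [-11, -14, 0, 2, -15, -16]
  [-7, -∞, -3, 0, -∞, -20]
  [-4, -2, 1, -20, 0, -20]
  [-8, -14, -7, -12, -8, 0]
D(1):
  [0, -5, -12, -3, -4, -4]
  [1, 0, -11, -1, -3, -3]
  [-11, -14, 0, 2, -15, -15]
  [-7, -12, -3, 0, -11, -11]
  [-4, -2, 1, -7, 0, -8]
  [-8, -13, -7, -11, -8, 0]
D(2):
  [0, -5, -12, -3, -4, -4]
  [1, 0, -11, -1, -3, -3]
  [-11, -14, 0, 2, -15, -15]
  [-7, -12, -3, 0, -11, -11]
  [-1, -2, 1, -3, 0, -5]
  [-8, -13, -7, -11, -8, 0]
D(3):
  [0, -5, -12, -3, -4, -4]
  [1, 0, -11, -1, -3, -3]
  [-11, -14, 0, 2, -15, -15]
  [-7, -12, -3, 0, -11, -11]
  [-1, -2, 1, 3, 0, -5]
  [-8, -13, -7, -5, -8, 0]
D(4):
  [0, -5, -6, -3, -4, -4]
  [1, 0, -4, -1, -3, -3]
  [-5, -10, 0, 2, -9, -9]
  [-7, -12, -3, 0, -11, -11]
  [-1, -2, 1, 3, 0, -5]
  [-8, -13, -7, -5, -8, 0]
D(5):
  [0, -5, -3, -1, -4, -4]
  [1, 0, -2, 0, -3, -3]
  [-5, -10, 0, 2, -9, -9]
  [-7, -12, -3, 0, -11, -11]
  [-1, -2, 1, 3, 0, -5]
  [-8, -10, -7, -5, -8, 0]
D(6):
  [0, -5, -3, -1, -4, -4]
  [1, 0, -2, 0, -3, -3]
  [-5, -10, 0, 2, -9, -9]
  [-7, -12, -3, 0, -11, -11]
  [-1, -2, 1, 3, 0, -5]
  [-8, -10, -7, -5, -8, 0]
Answer: A*[2][4] = -9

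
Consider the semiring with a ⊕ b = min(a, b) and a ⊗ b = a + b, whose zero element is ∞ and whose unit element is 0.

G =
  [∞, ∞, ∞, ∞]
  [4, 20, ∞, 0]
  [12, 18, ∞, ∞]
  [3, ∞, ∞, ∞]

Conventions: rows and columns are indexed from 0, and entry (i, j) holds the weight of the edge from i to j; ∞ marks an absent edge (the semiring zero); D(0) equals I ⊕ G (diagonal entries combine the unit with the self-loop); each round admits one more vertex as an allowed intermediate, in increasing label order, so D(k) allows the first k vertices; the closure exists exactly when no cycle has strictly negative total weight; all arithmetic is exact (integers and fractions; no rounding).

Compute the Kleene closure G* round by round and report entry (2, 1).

D(0):
  [0, ∞, ∞, ∞]
  [4, 0, ∞, 0]
  [12, 18, 0, ∞]
  [3, ∞, ∞, 0]
D(1):
  [0, ∞, ∞, ∞]
  [4, 0, ∞, 0]
  [12, 18, 0, ∞]
  [3, ∞, ∞, 0]
D(2):
  [0, ∞, ∞, ∞]
  [4, 0, ∞, 0]
  [12, 18, 0, 18]
  [3, ∞, ∞, 0]
D(3):
  [0, ∞, ∞, ∞]
  [4, 0, ∞, 0]
  [12, 18, 0, 18]
  [3, ∞, ∞, 0]
D(4):
  [0, ∞, ∞, ∞]
  [3, 0, ∞, 0]
  [12, 18, 0, 18]
  [3, ∞, ∞, 0]
Answer: G*[2][1] = 18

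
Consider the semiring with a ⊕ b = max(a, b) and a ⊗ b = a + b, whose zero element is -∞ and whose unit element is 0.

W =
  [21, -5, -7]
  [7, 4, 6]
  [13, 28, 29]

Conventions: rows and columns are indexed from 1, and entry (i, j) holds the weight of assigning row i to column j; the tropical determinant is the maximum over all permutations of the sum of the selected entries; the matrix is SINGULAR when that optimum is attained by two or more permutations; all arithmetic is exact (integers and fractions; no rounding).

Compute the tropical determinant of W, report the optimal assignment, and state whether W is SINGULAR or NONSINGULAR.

σ = (1, 2, 3): 21 + 4 + 29 = 54
σ = (1, 3, 2): 21 + 6 + 28 = 55
σ = (2, 1, 3): (-5) + 7 + 29 = 31
σ = (2, 3, 1): (-5) + 6 + 13 = 14
σ = (3, 1, 2): (-7) + 7 + 28 = 28
σ = (3, 2, 1): (-7) + 4 + 13 = 10
Optimal value attained by: σ = (1, 3, 2).
Answer: det⊕(W) = 55; verdict: NONSINGULAR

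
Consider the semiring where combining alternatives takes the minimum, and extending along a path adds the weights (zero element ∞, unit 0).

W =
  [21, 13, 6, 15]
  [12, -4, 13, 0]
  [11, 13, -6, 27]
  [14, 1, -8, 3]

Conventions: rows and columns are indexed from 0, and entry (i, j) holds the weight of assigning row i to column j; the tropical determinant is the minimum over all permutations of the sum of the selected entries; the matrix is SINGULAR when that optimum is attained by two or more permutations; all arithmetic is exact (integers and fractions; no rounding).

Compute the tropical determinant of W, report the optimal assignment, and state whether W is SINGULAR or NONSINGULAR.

σ = (0, 1, 2, 3): 21 + (-4) + (-6) + 3 = 14
σ = (0, 1, 3, 2): 21 + (-4) + 27 + (-8) = 36
σ = (0, 2, 1, 3): 21 + 13 + 13 + 3 = 50
σ = (0, 2, 3, 1): 21 + 13 + 27 + 1 = 62
σ = (0, 3, 1, 2): 21 + 0 + 13 + (-8) = 26
σ = (0, 3, 2, 1): 21 + 0 + (-6) + 1 = 16
σ = (1, 0, 2, 3): 13 + 12 + (-6) + 3 = 22
σ = (1, 0, 3, 2): 13 + 12 + 27 + (-8) = 44
σ = (1, 2, 0, 3): 13 + 13 + 11 + 3 = 40
σ = (1, 2, 3, 0): 13 + 13 + 27 + 14 = 67
σ = (1, 3, 0, 2): 13 + 0 + 11 + (-8) = 16
σ = (1, 3, 2, 0): 13 + 0 + (-6) + 14 = 21
σ = (2, 0, 1, 3): 6 + 12 + 13 + 3 = 34
σ = (2, 0, 3, 1): 6 + 12 + 27 + 1 = 46
σ = (2, 1, 0, 3): 6 + (-4) + 11 + 3 = 16
σ = (2, 1, 3, 0): 6 + (-4) + 27 + 14 = 43
σ = (2, 3, 0, 1): 6 + 0 + 11 + 1 = 18
σ = (2, 3, 1, 0): 6 + 0 + 13 + 14 = 33
σ = (3, 0, 1, 2): 15 + 12 + 13 + (-8) = 32
σ = (3, 0, 2, 1): 15 + 12 + (-6) + 1 = 22
σ = (3, 1, 0, 2): 15 + (-4) + 11 + (-8) = 14
σ = (3, 1, 2, 0): 15 + (-4) + (-6) + 14 = 19
σ = (3, 2, 0, 1): 15 + 13 + 11 + 1 = 40
σ = (3, 2, 1, 0): 15 + 13 + 13 + 14 = 55
Optimal value attained by: σ = (0, 1, 2, 3).
Answer: det⊕(W) = 14; verdict: SINGULAR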